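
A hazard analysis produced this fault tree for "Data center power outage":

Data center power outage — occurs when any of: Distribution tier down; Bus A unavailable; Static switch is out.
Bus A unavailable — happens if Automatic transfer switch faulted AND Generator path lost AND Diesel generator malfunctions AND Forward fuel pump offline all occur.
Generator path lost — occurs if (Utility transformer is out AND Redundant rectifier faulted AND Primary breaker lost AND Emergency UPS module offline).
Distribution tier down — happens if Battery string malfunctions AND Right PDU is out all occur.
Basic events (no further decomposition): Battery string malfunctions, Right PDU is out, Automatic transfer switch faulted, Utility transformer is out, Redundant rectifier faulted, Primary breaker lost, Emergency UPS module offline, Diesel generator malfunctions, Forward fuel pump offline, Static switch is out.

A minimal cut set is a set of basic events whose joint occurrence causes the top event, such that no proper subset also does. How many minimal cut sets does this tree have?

Distribution tier down [AND]: one cut set from each child combined → 1 × 1 = 1 cut set(s).
Generator path lost [AND]: one cut set from each child combined → 1 × 1 × 1 × 1 = 1 cut set(s).
Bus A unavailable [AND]: one cut set from each child combined → 1 × 1 × 1 × 1 = 1 cut set(s).
Data center power outage [OR]: union of children's cut sets → 3 cut set(s).
Minimal cut sets: {Battery string malfunctions, Right PDU is out}; {Automatic transfer switch faulted, Diesel generator malfunctions, Emergency UPS module offline, Forward fuel pump offline, Primary breaker lost, Redundant rectifier faulted, Utility transformer is out}; {Static switch is out}.

3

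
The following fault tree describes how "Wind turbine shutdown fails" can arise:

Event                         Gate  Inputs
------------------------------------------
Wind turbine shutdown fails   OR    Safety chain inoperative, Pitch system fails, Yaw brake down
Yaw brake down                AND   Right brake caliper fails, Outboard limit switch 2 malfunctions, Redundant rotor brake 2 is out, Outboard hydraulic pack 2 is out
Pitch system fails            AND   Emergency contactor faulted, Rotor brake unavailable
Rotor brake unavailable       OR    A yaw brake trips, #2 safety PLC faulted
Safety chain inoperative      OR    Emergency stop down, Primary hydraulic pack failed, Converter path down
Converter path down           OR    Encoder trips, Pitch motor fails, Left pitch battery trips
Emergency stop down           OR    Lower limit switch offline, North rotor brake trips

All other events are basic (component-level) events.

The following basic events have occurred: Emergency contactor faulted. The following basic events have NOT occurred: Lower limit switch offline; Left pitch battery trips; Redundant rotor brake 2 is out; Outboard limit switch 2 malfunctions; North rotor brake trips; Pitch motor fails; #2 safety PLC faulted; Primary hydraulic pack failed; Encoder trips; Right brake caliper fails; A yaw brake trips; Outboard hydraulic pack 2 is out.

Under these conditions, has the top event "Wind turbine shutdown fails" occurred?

No

Emergency stop down [OR]: Lower limit switch offline=not, North rotor brake trips=not → no input occurs → does not occur.
Converter path down [OR]: Encoder trips=not, Pitch motor fails=not, Left pitch battery trips=not → no input occurs → does not occur.
Safety chain inoperative [OR]: Emergency stop down=not, Primary hydraulic pack failed=not, Converter path down=not → no input occurs → does not occur.
Rotor brake unavailable [OR]: A yaw brake trips=not, #2 safety PLC faulted=not → no input occurs → does not occur.
Pitch system fails [AND]: Emergency contactor faulted=occurs, Rotor brake unavailable=not → not all inputs occur → does not occur.
Yaw brake down [AND]: Right brake caliper fails=not, Outboard limit switch 2 malfunctions=not, Redundant rotor brake 2 is out=not, Outboard hydraulic pack 2 is out=not → not all inputs occur → does not occur.
Wind turbine shutdown fails [OR]: Safety chain inoperative=not, Pitch system fails=not, Yaw brake down=not → no input occurs → does not occur.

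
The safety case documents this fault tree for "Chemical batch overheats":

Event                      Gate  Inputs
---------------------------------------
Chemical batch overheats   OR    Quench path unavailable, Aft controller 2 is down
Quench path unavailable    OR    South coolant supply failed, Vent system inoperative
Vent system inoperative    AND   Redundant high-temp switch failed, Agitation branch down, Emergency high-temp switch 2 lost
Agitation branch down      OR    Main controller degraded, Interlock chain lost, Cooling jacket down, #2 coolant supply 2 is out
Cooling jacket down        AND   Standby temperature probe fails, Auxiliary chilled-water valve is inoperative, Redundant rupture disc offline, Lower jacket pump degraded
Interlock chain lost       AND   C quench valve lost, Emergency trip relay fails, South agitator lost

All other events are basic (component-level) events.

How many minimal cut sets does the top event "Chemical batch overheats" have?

6

Interlock chain lost [AND]: one cut set from each child combined → 1 × 1 × 1 = 1 cut set(s).
Cooling jacket down [AND]: one cut set from each child combined → 1 × 1 × 1 × 1 = 1 cut set(s).
Agitation branch down [OR]: union of children's cut sets → 4 cut set(s).
Vent system inoperative [AND]: one cut set from each child combined → 1 × 4 × 1 = 4 cut set(s).
Quench path unavailable [OR]: union of children's cut sets → 5 cut set(s).
Chemical batch overheats [OR]: union of children's cut sets → 6 cut set(s).
Minimal cut sets: {South coolant supply failed}; {Emergency high-temp switch 2 lost, Main controller degraded, Redundant high-temp switch failed}; {C quench valve lost, Emergency high-temp switch 2 lost, Emergency trip relay fails, Redundant high-temp switch failed, South agitator lost}; {Auxiliary chilled-water valve is inoperative, Emergency high-temp switch 2 lost, Lower jacket pump degraded, Redundant high-temp switch failed, Redundant rupture disc offline, Standby temperature probe fails}; {#2 coolant supply 2 is out, Emergency high-temp switch 2 lost, Redundant high-temp switch failed}; {Aft controller 2 is down}.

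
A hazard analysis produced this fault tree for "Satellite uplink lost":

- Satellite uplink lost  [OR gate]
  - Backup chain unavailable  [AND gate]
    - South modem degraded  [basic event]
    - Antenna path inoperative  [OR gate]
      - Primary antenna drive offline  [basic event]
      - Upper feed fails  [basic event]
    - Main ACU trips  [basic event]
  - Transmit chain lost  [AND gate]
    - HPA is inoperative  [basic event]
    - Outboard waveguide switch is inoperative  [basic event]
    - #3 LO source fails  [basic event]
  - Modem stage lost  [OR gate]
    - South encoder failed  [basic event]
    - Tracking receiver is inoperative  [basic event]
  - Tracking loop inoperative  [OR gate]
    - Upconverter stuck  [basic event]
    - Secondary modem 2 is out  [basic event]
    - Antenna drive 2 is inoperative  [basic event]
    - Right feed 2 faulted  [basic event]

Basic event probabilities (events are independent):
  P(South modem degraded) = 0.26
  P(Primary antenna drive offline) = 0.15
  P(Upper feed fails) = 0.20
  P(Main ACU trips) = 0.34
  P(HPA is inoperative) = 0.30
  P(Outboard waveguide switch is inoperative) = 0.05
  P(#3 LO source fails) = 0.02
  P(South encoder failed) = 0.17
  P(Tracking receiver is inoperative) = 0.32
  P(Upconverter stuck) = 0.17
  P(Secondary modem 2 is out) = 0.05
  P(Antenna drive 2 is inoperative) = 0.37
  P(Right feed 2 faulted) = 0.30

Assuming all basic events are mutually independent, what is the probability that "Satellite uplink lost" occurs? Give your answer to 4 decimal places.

0.8094

P(Antenna path inoperative) [OR] = 1 − (1−0.15) × (1−0.20) = 0.320000
P(Backup chain unavailable) [AND] = 0.26 × 0.320000 × 0.34 = 0.028288
P(Transmit chain lost) [AND] = 0.30 × 0.05 × 0.02 = 0.000300
P(Modem stage lost) [OR] = 1 − (1−0.17) × (1−0.32) = 0.435600
P(Tracking loop inoperative) [OR] = 1 − (1−0.17) × (1−0.05) × (1−0.37) × (1−0.30) = 0.652272
P(Satellite uplink lost) [OR] = 1 − (1−0.028288) × (1−0.000300) × (1−0.435600) × (1−0.652272) = 0.809351
Rounded to 4 decimal places: P(Satellite uplink lost) ≈ 0.8094.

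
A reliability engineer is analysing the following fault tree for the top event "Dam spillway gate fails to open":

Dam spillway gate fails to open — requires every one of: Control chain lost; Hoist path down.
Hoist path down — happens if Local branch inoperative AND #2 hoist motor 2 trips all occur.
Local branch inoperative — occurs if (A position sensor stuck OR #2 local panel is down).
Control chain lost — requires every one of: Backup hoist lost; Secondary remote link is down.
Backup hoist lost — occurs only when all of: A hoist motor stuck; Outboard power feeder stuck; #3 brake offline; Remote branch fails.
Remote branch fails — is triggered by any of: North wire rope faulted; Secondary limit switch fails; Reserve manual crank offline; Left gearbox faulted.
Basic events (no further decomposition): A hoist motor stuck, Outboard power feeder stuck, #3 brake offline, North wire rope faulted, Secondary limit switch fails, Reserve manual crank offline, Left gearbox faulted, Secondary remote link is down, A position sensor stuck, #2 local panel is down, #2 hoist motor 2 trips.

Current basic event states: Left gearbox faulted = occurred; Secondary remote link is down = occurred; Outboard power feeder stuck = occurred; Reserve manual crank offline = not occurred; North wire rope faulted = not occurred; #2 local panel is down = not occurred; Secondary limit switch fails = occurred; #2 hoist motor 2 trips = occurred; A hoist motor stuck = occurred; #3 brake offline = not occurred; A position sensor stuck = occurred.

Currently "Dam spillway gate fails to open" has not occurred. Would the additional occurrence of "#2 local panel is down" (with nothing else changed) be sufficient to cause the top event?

No

Counterfactual: set "#2 local panel is down" to occurred.
Remote branch fails [OR]: North wire rope faulted=not, Secondary limit switch fails=occurs, Reserve manual crank offline=not, Left gearbox faulted=occurs → at least one input occurs → occurs.
Backup hoist lost [AND]: A hoist motor stuck=occurs, Outboard power feeder stuck=occurs, #3 brake offline=not, Remote branch fails=occurs → not all inputs occur → does not occur.
Control chain lost [AND]: Backup hoist lost=not, Secondary remote link is down=occurs → not all inputs occur → does not occur.
Local branch inoperative [OR]: A position sensor stuck=occurs, #2 local panel is down=occurs → at least one input occurs → occurs.
Hoist path down [AND]: Local branch inoperative=occurs, #2 hoist motor 2 trips=occurs → all inputs occur → occurs.
Dam spillway gate fails to open [AND]: Control chain lost=not, Hoist path down=occurs → not all inputs occur → does not occur.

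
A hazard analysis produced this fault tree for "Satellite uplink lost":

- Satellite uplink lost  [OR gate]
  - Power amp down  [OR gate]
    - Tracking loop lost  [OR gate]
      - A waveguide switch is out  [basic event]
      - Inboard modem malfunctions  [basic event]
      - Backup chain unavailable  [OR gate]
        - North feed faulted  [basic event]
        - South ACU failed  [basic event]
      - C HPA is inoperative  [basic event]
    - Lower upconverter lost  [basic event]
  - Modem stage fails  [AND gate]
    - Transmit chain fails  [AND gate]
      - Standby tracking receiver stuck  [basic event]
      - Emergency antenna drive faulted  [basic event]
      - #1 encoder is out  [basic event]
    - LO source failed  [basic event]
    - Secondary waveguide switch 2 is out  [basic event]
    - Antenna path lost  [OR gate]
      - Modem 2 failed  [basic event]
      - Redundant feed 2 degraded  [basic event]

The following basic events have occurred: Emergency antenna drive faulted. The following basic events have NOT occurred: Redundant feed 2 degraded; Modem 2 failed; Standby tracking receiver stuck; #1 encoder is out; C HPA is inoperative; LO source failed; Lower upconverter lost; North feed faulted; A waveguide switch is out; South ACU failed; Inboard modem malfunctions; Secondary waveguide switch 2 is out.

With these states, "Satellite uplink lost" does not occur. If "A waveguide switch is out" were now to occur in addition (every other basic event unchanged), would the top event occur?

Yes

Counterfactual: set "A waveguide switch is out" to occurred.
Backup chain unavailable [OR]: North feed faulted=not, South ACU failed=not → no input occurs → does not occur.
Tracking loop lost [OR]: A waveguide switch is out=occurs, Inboard modem malfunctions=not, Backup chain unavailable=not, C HPA is inoperative=not → at least one input occurs → occurs.
Power amp down [OR]: Tracking loop lost=occurs, Lower upconverter lost=not → at least one input occurs → occurs.
Transmit chain fails [AND]: Standby tracking receiver stuck=not, Emergency antenna drive faulted=occurs, #1 encoder is out=not → not all inputs occur → does not occur.
Antenna path lost [OR]: Modem 2 failed=not, Redundant feed 2 degraded=not → no input occurs → does not occur.
Modem stage fails [AND]: Transmit chain fails=not, LO source failed=not, Secondary waveguide switch 2 is out=not, Antenna path lost=not → not all inputs occur → does not occur.
Satellite uplink lost [OR]: Power amp down=occurs, Modem stage fails=not → at least one input occurs → occurs.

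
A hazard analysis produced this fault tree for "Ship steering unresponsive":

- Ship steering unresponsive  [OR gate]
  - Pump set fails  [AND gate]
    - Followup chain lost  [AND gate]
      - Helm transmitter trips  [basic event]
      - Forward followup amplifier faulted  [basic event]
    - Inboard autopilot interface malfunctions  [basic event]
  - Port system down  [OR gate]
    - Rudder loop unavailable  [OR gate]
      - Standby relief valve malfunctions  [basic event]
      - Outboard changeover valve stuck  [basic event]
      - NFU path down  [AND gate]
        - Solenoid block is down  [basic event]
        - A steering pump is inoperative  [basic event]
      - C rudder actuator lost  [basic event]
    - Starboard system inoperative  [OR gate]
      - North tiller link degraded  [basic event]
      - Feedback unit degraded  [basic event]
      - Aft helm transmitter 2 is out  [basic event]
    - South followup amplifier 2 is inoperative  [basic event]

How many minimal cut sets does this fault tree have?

9

Followup chain lost [AND]: one cut set from each child combined → 1 × 1 = 1 cut set(s).
Pump set fails [AND]: one cut set from each child combined → 1 × 1 = 1 cut set(s).
NFU path down [AND]: one cut set from each child combined → 1 × 1 = 1 cut set(s).
Rudder loop unavailable [OR]: union of children's cut sets → 4 cut set(s).
Starboard system inoperative [OR]: union of children's cut sets → 3 cut set(s).
Port system down [OR]: union of children's cut sets → 8 cut set(s).
Ship steering unresponsive [OR]: union of children's cut sets → 9 cut set(s).
Minimal cut sets: {Forward followup amplifier faulted, Helm transmitter trips, Inboard autopilot interface malfunctions}; {Standby relief valve malfunctions}; {Outboard changeover valve stuck}; {A steering pump is inoperative, Solenoid block is down}; {C rudder actuator lost}; {North tiller link degraded}; {Feedback unit degraded}; {Aft helm transmitter 2 is out}; {South followup amplifier 2 is inoperative}.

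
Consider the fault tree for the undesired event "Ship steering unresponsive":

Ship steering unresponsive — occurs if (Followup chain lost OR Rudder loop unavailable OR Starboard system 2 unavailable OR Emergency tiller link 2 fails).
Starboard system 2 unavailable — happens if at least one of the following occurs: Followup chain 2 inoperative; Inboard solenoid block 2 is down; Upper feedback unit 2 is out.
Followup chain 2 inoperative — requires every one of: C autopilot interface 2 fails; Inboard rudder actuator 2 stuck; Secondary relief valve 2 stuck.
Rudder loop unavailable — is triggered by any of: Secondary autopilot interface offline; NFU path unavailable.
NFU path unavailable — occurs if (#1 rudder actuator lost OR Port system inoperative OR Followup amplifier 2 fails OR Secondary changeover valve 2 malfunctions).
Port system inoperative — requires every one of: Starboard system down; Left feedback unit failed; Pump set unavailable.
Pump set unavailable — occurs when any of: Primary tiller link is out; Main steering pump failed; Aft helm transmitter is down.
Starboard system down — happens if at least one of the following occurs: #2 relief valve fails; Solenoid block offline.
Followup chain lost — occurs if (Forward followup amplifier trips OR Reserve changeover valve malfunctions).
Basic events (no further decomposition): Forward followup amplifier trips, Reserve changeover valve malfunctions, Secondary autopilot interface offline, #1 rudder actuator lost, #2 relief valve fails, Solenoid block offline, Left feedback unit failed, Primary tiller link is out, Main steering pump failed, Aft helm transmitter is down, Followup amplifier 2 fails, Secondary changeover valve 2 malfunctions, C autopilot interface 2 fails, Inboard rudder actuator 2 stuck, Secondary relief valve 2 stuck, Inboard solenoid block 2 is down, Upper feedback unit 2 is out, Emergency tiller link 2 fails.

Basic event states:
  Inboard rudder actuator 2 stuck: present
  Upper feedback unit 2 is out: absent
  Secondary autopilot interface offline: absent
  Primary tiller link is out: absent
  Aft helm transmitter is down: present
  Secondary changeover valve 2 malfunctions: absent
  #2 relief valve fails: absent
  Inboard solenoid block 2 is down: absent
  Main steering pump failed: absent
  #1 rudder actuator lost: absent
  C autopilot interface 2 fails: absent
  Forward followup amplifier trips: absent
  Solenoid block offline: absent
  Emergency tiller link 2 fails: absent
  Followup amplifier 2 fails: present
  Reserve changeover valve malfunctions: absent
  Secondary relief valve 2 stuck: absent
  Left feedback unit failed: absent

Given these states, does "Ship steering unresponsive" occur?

Followup chain lost [OR]: Forward followup amplifier trips=not, Reserve changeover valve malfunctions=not → no input occurs → does not occur.
Starboard system down [OR]: #2 relief valve fails=not, Solenoid block offline=not → no input occurs → does not occur.
Pump set unavailable [OR]: Primary tiller link is out=not, Main steering pump failed=not, Aft helm transmitter is down=occurs → at least one input occurs → occurs.
Port system inoperative [AND]: Starboard system down=not, Left feedback unit failed=not, Pump set unavailable=occurs → not all inputs occur → does not occur.
NFU path unavailable [OR]: #1 rudder actuator lost=not, Port system inoperative=not, Followup amplifier 2 fails=occurs, Secondary changeover valve 2 malfunctions=not → at least one input occurs → occurs.
Rudder loop unavailable [OR]: Secondary autopilot interface offline=not, NFU path unavailable=occurs → at least one input occurs → occurs.
Followup chain 2 inoperative [AND]: C autopilot interface 2 fails=not, Inboard rudder actuator 2 stuck=occurs, Secondary relief valve 2 stuck=not → not all inputs occur → does not occur.
Starboard system 2 unavailable [OR]: Followup chain 2 inoperative=not, Inboard solenoid block 2 is down=not, Upper feedback unit 2 is out=not → no input occurs → does not occur.
Ship steering unresponsive [OR]: Followup chain lost=not, Rudder loop unavailable=occurs, Starboard system 2 unavailable=not, Emergency tiller link 2 fails=not → at least one input occurs → occurs.

Yes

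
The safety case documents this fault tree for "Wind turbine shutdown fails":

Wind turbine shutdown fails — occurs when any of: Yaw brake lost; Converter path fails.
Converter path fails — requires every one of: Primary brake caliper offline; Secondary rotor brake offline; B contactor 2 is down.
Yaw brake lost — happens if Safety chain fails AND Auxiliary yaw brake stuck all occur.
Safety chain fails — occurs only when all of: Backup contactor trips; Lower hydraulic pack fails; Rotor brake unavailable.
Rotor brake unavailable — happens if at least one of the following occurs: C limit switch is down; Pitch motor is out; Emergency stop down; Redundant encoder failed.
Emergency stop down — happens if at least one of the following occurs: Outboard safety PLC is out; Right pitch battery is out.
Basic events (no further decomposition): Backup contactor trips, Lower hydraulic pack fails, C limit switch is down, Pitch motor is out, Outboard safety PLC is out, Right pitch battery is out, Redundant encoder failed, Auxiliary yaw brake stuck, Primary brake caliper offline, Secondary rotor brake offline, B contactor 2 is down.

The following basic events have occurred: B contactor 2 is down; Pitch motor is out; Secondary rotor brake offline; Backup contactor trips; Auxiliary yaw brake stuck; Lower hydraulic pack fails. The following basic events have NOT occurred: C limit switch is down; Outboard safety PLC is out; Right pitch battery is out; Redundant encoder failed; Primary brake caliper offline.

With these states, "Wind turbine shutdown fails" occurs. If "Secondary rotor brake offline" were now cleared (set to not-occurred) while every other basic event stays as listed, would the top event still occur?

Counterfactual: set "Secondary rotor brake offline" to not occurred.
Emergency stop down [OR]: Outboard safety PLC is out=not, Right pitch battery is out=not → no input occurs → does not occur.
Rotor brake unavailable [OR]: C limit switch is down=not, Pitch motor is out=occurs, Emergency stop down=not, Redundant encoder failed=not → at least one input occurs → occurs.
Safety chain fails [AND]: Backup contactor trips=occurs, Lower hydraulic pack fails=occurs, Rotor brake unavailable=occurs → all inputs occur → occurs.
Yaw brake lost [AND]: Safety chain fails=occurs, Auxiliary yaw brake stuck=occurs → all inputs occur → occurs.
Converter path fails [AND]: Primary brake caliper offline=not, Secondary rotor brake offline=not, B contactor 2 is down=occurs → not all inputs occur → does not occur.
Wind turbine shutdown fails [OR]: Yaw brake lost=occurs, Converter path fails=not → at least one input occurs → occurs.

Yes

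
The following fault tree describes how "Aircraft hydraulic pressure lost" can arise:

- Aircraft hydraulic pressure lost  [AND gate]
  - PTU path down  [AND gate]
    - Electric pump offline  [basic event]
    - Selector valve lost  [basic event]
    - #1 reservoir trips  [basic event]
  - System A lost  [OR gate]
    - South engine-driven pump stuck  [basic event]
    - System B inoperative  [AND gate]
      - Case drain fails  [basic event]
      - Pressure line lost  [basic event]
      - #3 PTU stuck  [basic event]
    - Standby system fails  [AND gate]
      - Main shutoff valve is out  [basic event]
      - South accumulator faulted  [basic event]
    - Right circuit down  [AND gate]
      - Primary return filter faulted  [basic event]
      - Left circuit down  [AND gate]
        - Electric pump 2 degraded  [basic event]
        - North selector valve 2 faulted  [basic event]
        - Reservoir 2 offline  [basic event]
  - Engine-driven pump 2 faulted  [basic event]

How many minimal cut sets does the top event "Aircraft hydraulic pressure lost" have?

PTU path down [AND]: one cut set from each child combined → 1 × 1 × 1 = 1 cut set(s).
System B inoperative [AND]: one cut set from each child combined → 1 × 1 × 1 = 1 cut set(s).
Standby system fails [AND]: one cut set from each child combined → 1 × 1 = 1 cut set(s).
Left circuit down [AND]: one cut set from each child combined → 1 × 1 × 1 = 1 cut set(s).
Right circuit down [AND]: one cut set from each child combined → 1 × 1 = 1 cut set(s).
System A lost [OR]: union of children's cut sets → 4 cut set(s).
Aircraft hydraulic pressure lost [AND]: one cut set from each child combined → 1 × 4 × 1 = 4 cut set(s).
Minimal cut sets: {#1 reservoir trips, Electric pump offline, Engine-driven pump 2 faulted, Selector valve lost, South engine-driven pump stuck}; {#1 reservoir trips, #3 PTU stuck, Case drain fails, Electric pump offline, Engine-driven pump 2 faulted, Pressure line lost, Selector valve lost}; {#1 reservoir trips, Electric pump offline, Engine-driven pump 2 faulted, Main shutoff valve is out, Selector valve lost, South accumulator faulted}; {#1 reservoir trips, Electric pump 2 degraded, Electric pump offline, Engine-driven pump 2 faulted, North selector valve 2 faulted, Primary return filter faulted, Reservoir 2 offline, Selector valve lost}.

4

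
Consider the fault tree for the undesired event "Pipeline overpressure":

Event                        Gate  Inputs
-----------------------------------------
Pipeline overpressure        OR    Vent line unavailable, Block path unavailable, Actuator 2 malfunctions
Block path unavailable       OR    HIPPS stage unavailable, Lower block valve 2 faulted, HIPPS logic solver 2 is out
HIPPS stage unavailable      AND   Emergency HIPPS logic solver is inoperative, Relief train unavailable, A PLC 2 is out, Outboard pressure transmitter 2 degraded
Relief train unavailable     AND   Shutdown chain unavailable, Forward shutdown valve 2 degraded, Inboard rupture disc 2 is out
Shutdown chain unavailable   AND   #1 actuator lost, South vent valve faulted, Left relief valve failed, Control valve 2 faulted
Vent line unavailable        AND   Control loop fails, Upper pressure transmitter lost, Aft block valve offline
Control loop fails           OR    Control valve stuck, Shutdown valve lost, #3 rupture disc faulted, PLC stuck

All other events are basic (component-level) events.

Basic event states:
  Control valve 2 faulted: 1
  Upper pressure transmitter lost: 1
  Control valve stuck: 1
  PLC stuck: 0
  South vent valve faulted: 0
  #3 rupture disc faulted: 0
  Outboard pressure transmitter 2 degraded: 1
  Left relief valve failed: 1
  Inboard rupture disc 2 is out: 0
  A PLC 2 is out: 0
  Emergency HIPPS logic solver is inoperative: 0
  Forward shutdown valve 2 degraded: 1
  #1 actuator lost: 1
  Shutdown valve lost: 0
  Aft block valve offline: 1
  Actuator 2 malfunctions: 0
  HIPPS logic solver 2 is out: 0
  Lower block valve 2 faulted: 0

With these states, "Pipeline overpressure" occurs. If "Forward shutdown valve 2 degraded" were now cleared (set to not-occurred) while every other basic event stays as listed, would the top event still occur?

Counterfactual: set "Forward shutdown valve 2 degraded" to not occurred.
Control loop fails [OR]: Control valve stuck=occurs, Shutdown valve lost=not, #3 rupture disc faulted=not, PLC stuck=not → at least one input occurs → occurs.
Vent line unavailable [AND]: Control loop fails=occurs, Upper pressure transmitter lost=occurs, Aft block valve offline=occurs → all inputs occur → occurs.
Shutdown chain unavailable [AND]: #1 actuator lost=occurs, South vent valve faulted=not, Left relief valve failed=occurs, Control valve 2 faulted=occurs → not all inputs occur → does not occur.
Relief train unavailable [AND]: Shutdown chain unavailable=not, Forward shutdown valve 2 degraded=not, Inboard rupture disc 2 is out=not → not all inputs occur → does not occur.
HIPPS stage unavailable [AND]: Emergency HIPPS logic solver is inoperative=not, Relief train unavailable=not, A PLC 2 is out=not, Outboard pressure transmitter 2 degraded=occurs → not all inputs occur → does not occur.
Block path unavailable [OR]: HIPPS stage unavailable=not, Lower block valve 2 faulted=not, HIPPS logic solver 2 is out=not → no input occurs → does not occur.
Pipeline overpressure [OR]: Vent line unavailable=occurs, Block path unavailable=not, Actuator 2 malfunctions=not → at least one input occurs → occurs.

Yes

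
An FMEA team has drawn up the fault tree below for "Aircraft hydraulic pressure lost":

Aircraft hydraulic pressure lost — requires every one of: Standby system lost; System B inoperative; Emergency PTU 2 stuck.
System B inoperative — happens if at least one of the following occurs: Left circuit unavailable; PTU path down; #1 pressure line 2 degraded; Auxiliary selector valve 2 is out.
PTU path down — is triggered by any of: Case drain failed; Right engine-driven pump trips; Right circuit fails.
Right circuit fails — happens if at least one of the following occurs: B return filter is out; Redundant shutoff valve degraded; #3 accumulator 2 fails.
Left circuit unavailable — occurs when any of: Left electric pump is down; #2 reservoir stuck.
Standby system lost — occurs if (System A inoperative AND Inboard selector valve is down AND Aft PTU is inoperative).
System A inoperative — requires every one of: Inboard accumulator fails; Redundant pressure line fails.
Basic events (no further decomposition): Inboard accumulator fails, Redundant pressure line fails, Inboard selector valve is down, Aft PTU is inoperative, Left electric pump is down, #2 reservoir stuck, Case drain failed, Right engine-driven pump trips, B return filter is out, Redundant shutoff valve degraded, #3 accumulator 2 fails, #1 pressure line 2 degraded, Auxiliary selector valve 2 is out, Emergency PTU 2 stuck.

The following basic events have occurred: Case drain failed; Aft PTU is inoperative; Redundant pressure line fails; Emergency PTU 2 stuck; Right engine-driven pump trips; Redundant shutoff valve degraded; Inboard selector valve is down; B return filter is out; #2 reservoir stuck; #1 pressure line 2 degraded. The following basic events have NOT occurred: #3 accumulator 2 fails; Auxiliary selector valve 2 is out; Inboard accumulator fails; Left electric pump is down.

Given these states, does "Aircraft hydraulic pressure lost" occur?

System A inoperative [AND]: Inboard accumulator fails=not, Redundant pressure line fails=occurs → not all inputs occur → does not occur.
Standby system lost [AND]: System A inoperative=not, Inboard selector valve is down=occurs, Aft PTU is inoperative=occurs → not all inputs occur → does not occur.
Left circuit unavailable [OR]: Left electric pump is down=not, #2 reservoir stuck=occurs → at least one input occurs → occurs.
Right circuit fails [OR]: B return filter is out=occurs, Redundant shutoff valve degraded=occurs, #3 accumulator 2 fails=not → at least one input occurs → occurs.
PTU path down [OR]: Case drain failed=occurs, Right engine-driven pump trips=occurs, Right circuit fails=occurs → at least one input occurs → occurs.
System B inoperative [OR]: Left circuit unavailable=occurs, PTU path down=occurs, #1 pressure line 2 degraded=occurs, Auxiliary selector valve 2 is out=not → at least one input occurs → occurs.
Aircraft hydraulic pressure lost [AND]: Standby system lost=not, System B inoperative=occurs, Emergency PTU 2 stuck=occurs → not all inputs occur → does not occur.

No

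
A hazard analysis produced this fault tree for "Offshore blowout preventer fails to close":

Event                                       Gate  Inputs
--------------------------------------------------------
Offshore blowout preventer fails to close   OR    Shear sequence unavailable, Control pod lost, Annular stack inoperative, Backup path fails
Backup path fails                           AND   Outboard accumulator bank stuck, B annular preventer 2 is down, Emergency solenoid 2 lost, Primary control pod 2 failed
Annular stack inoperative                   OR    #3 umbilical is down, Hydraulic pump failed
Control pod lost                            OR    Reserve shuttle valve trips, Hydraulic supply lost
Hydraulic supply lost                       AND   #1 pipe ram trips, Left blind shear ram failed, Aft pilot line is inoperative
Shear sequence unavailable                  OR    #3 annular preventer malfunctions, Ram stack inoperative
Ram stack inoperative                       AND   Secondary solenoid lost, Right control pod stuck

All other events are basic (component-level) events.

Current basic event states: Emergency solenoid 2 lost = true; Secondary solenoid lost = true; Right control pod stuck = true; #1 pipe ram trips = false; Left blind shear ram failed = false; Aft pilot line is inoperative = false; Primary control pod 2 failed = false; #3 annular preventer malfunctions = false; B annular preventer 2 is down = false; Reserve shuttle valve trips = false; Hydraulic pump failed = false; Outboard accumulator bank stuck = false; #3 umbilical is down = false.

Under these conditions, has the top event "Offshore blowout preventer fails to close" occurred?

Yes

Ram stack inoperative [AND]: Secondary solenoid lost=occurs, Right control pod stuck=occurs → all inputs occur → occurs.
Shear sequence unavailable [OR]: #3 annular preventer malfunctions=not, Ram stack inoperative=occurs → at least one input occurs → occurs.
Hydraulic supply lost [AND]: #1 pipe ram trips=not, Left blind shear ram failed=not, Aft pilot line is inoperative=not → not all inputs occur → does not occur.
Control pod lost [OR]: Reserve shuttle valve trips=not, Hydraulic supply lost=not → no input occurs → does not occur.
Annular stack inoperative [OR]: #3 umbilical is down=not, Hydraulic pump failed=not → no input occurs → does not occur.
Backup path fails [AND]: Outboard accumulator bank stuck=not, B annular preventer 2 is down=not, Emergency solenoid 2 lost=occurs, Primary control pod 2 failed=not → not all inputs occur → does not occur.
Offshore blowout preventer fails to close [OR]: Shear sequence unavailable=occurs, Control pod lost=not, Annular stack inoperative=not, Backup path fails=not → at least one input occurs → occurs.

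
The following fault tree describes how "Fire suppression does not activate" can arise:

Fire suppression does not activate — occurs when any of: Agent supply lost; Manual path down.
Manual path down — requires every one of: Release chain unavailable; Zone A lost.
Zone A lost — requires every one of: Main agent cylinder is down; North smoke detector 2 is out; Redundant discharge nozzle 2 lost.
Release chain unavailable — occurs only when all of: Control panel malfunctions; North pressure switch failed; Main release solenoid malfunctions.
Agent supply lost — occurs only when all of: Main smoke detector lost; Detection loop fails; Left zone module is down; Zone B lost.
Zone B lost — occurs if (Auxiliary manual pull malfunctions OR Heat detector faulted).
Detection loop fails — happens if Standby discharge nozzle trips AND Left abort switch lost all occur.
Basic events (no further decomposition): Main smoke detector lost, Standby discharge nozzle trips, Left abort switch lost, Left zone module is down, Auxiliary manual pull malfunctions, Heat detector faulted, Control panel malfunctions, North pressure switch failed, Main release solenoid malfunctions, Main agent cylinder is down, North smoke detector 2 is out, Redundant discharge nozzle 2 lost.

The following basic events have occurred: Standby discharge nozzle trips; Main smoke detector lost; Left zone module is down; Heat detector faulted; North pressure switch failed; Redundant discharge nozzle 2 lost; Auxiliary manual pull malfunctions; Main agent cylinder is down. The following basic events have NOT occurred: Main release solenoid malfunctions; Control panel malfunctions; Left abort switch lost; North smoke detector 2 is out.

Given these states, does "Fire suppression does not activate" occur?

No

Detection loop fails [AND]: Standby discharge nozzle trips=occurs, Left abort switch lost=not → not all inputs occur → does not occur.
Zone B lost [OR]: Auxiliary manual pull malfunctions=occurs, Heat detector faulted=occurs → at least one input occurs → occurs.
Agent supply lost [AND]: Main smoke detector lost=occurs, Detection loop fails=not, Left zone module is down=occurs, Zone B lost=occurs → not all inputs occur → does not occur.
Release chain unavailable [AND]: Control panel malfunctions=not, North pressure switch failed=occurs, Main release solenoid malfunctions=not → not all inputs occur → does not occur.
Zone A lost [AND]: Main agent cylinder is down=occurs, North smoke detector 2 is out=not, Redundant discharge nozzle 2 lost=occurs → not all inputs occur → does not occur.
Manual path down [AND]: Release chain unavailable=not, Zone A lost=not → not all inputs occur → does not occur.
Fire suppression does not activate [OR]: Agent supply lost=not, Manual path down=not → no input occurs → does not occur.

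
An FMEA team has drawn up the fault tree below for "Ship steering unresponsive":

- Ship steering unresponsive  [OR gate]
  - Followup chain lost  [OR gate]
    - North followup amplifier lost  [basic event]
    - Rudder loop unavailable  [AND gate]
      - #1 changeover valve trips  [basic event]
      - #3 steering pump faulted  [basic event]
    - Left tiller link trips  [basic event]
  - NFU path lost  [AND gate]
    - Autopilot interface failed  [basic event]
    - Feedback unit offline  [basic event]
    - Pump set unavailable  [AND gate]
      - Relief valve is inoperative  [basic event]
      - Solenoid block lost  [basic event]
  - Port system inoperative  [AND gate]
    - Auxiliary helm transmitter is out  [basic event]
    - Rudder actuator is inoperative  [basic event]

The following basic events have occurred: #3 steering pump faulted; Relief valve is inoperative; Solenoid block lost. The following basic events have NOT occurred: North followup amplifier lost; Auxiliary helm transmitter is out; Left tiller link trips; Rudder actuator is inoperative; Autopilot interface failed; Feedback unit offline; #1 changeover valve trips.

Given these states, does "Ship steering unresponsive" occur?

Rudder loop unavailable [AND]: #1 changeover valve trips=not, #3 steering pump faulted=occurs → not all inputs occur → does not occur.
Followup chain lost [OR]: North followup amplifier lost=not, Rudder loop unavailable=not, Left tiller link trips=not → no input occurs → does not occur.
Pump set unavailable [AND]: Relief valve is inoperative=occurs, Solenoid block lost=occurs → all inputs occur → occurs.
NFU path lost [AND]: Autopilot interface failed=not, Feedback unit offline=not, Pump set unavailable=occurs → not all inputs occur → does not occur.
Port system inoperative [AND]: Auxiliary helm transmitter is out=not, Rudder actuator is inoperative=not → not all inputs occur → does not occur.
Ship steering unresponsive [OR]: Followup chain lost=not, NFU path lost=not, Port system inoperative=not → no input occurs → does not occur.

No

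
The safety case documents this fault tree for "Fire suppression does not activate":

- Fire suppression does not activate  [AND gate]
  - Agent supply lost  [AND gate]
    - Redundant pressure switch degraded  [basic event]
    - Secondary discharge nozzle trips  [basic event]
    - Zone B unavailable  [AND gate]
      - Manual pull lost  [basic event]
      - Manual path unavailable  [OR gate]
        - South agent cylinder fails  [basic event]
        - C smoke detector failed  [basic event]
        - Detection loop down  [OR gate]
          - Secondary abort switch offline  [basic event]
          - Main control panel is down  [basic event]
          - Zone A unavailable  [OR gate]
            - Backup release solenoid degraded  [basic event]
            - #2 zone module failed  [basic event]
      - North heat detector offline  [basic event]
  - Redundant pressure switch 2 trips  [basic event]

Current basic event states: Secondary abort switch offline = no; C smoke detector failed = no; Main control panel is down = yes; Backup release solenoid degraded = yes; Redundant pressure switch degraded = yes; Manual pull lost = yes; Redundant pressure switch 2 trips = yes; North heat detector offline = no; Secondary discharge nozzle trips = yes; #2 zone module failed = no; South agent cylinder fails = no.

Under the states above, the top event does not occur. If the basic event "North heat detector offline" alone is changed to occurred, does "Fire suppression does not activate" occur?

Yes

Counterfactual: set "North heat detector offline" to occurred.
Zone A unavailable [OR]: Backup release solenoid degraded=occurs, #2 zone module failed=not → at least one input occurs → occurs.
Detection loop down [OR]: Secondary abort switch offline=not, Main control panel is down=occurs, Zone A unavailable=occurs → at least one input occurs → occurs.
Manual path unavailable [OR]: South agent cylinder fails=not, C smoke detector failed=not, Detection loop down=occurs → at least one input occurs → occurs.
Zone B unavailable [AND]: Manual pull lost=occurs, Manual path unavailable=occurs, North heat detector offline=occurs → all inputs occur → occurs.
Agent supply lost [AND]: Redundant pressure switch degraded=occurs, Secondary discharge nozzle trips=occurs, Zone B unavailable=occurs → all inputs occur → occurs.
Fire suppression does not activate [AND]: Agent supply lost=occurs, Redundant pressure switch 2 trips=occurs → all inputs occur → occurs.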